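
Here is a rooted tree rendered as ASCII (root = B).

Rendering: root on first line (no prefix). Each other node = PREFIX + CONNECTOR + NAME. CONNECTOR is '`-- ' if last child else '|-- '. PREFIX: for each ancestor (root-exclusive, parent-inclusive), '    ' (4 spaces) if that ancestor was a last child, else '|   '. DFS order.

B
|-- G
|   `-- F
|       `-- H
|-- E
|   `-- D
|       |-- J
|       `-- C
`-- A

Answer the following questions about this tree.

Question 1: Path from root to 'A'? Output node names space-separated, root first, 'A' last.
Walk down from root: B -> A

Answer: B A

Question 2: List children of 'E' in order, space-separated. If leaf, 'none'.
Node E's children (from adjacency): D

Answer: D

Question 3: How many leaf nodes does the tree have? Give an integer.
Answer: 4

Derivation:
Leaves (nodes with no children): A, C, H, J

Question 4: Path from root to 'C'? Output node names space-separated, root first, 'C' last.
Answer: B E D C

Derivation:
Walk down from root: B -> E -> D -> C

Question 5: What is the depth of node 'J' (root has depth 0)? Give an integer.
Path from root to J: B -> E -> D -> J
Depth = number of edges = 3

Answer: 3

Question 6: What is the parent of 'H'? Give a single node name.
Scan adjacency: H appears as child of F

Answer: F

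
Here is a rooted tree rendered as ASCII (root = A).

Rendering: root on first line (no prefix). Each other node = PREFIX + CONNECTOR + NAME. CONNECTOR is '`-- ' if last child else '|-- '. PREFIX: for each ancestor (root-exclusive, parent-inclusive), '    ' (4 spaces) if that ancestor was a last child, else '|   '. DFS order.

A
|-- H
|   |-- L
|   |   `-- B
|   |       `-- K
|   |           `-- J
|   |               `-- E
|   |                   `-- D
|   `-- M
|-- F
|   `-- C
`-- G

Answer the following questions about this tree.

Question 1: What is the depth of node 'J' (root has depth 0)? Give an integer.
Answer: 5

Derivation:
Path from root to J: A -> H -> L -> B -> K -> J
Depth = number of edges = 5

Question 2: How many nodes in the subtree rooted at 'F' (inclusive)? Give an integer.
Subtree rooted at F contains: C, F
Count = 2

Answer: 2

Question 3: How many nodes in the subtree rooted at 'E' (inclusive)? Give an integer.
Subtree rooted at E contains: D, E
Count = 2

Answer: 2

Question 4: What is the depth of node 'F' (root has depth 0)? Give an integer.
Path from root to F: A -> F
Depth = number of edges = 1

Answer: 1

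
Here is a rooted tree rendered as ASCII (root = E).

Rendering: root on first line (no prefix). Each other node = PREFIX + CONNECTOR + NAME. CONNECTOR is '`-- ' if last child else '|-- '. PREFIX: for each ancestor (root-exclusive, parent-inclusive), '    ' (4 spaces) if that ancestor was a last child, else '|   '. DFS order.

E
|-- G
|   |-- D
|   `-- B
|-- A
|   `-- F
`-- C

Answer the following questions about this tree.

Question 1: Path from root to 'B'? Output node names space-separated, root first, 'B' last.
Answer: E G B

Derivation:
Walk down from root: E -> G -> B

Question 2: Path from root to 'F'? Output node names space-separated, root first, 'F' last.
Walk down from root: E -> A -> F

Answer: E A F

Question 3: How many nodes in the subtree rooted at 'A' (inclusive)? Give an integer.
Subtree rooted at A contains: A, F
Count = 2

Answer: 2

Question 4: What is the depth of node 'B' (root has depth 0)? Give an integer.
Answer: 2

Derivation:
Path from root to B: E -> G -> B
Depth = number of edges = 2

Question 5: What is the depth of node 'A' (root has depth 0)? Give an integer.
Path from root to A: E -> A
Depth = number of edges = 1

Answer: 1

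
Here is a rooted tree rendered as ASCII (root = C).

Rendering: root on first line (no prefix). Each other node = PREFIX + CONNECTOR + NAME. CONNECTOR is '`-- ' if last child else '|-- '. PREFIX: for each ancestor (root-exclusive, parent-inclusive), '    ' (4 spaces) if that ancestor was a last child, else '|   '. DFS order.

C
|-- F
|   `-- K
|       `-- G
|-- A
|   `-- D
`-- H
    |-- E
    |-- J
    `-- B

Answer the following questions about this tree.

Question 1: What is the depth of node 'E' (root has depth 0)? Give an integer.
Path from root to E: C -> H -> E
Depth = number of edges = 2

Answer: 2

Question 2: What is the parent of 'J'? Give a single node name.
Answer: H

Derivation:
Scan adjacency: J appears as child of H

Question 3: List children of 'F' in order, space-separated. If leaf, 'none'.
Node F's children (from adjacency): K

Answer: K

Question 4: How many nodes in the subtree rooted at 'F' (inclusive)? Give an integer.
Answer: 3

Derivation:
Subtree rooted at F contains: F, G, K
Count = 3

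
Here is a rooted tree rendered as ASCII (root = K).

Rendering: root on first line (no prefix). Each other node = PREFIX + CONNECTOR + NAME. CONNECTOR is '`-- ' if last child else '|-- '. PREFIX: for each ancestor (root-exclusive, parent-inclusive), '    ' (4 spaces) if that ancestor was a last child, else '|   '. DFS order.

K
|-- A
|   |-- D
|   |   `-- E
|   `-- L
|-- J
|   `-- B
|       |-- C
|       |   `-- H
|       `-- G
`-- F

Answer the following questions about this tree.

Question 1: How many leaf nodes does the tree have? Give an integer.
Leaves (nodes with no children): E, F, G, H, L

Answer: 5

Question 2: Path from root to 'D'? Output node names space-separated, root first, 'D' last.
Answer: K A D

Derivation:
Walk down from root: K -> A -> D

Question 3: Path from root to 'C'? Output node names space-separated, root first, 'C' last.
Walk down from root: K -> J -> B -> C

Answer: K J B C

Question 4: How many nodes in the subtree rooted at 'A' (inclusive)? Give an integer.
Answer: 4

Derivation:
Subtree rooted at A contains: A, D, E, L
Count = 4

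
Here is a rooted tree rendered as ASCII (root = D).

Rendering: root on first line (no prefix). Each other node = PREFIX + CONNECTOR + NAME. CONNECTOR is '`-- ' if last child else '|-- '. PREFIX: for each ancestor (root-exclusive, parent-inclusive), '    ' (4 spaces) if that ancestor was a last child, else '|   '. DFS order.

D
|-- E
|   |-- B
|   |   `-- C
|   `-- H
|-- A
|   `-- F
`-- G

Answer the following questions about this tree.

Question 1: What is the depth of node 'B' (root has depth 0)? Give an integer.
Path from root to B: D -> E -> B
Depth = number of edges = 2

Answer: 2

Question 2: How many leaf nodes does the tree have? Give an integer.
Answer: 4

Derivation:
Leaves (nodes with no children): C, F, G, H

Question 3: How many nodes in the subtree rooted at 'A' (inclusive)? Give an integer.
Subtree rooted at A contains: A, F
Count = 2

Answer: 2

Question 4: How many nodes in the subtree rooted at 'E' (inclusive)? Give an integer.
Subtree rooted at E contains: B, C, E, H
Count = 4

Answer: 4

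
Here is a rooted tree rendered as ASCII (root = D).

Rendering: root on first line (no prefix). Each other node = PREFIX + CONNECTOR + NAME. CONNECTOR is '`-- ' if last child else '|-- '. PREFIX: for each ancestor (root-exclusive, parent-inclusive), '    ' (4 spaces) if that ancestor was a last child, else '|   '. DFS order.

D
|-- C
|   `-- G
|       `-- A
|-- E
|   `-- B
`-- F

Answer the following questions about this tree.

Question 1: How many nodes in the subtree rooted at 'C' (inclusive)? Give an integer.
Subtree rooted at C contains: A, C, G
Count = 3

Answer: 3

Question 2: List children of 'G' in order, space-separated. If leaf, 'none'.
Node G's children (from adjacency): A

Answer: A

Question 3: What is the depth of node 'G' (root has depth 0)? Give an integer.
Path from root to G: D -> C -> G
Depth = number of edges = 2

Answer: 2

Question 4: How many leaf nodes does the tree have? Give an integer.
Leaves (nodes with no children): A, B, F

Answer: 3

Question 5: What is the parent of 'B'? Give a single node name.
Answer: E

Derivation:
Scan adjacency: B appears as child of E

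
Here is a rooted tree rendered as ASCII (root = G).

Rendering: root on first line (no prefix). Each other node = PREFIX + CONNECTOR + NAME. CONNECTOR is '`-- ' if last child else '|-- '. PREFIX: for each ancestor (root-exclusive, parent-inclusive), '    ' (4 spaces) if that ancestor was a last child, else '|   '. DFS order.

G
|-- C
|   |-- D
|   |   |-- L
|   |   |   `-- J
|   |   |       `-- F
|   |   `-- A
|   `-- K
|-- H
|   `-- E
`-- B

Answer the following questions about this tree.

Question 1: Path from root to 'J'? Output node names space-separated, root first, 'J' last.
Walk down from root: G -> C -> D -> L -> J

Answer: G C D L J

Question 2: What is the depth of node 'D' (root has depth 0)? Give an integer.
Path from root to D: G -> C -> D
Depth = number of edges = 2

Answer: 2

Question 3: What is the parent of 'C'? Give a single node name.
Answer: G

Derivation:
Scan adjacency: C appears as child of G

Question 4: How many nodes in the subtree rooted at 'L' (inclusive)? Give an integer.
Answer: 3

Derivation:
Subtree rooted at L contains: F, J, L
Count = 3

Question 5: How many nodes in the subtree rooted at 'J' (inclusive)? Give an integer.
Answer: 2

Derivation:
Subtree rooted at J contains: F, J
Count = 2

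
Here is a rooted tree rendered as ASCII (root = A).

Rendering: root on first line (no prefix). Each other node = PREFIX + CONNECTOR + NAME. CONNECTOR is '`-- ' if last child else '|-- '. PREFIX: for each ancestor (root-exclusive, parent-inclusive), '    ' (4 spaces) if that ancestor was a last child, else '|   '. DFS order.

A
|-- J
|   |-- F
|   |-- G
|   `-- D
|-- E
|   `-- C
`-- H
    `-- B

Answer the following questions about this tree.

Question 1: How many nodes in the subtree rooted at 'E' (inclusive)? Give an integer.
Answer: 2

Derivation:
Subtree rooted at E contains: C, E
Count = 2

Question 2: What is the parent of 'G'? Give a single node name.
Scan adjacency: G appears as child of J

Answer: J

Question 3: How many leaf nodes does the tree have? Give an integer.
Leaves (nodes with no children): B, C, D, F, G

Answer: 5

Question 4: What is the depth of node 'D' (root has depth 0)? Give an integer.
Answer: 2

Derivation:
Path from root to D: A -> J -> D
Depth = number of edges = 2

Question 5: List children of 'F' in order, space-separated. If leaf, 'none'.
Answer: none

Derivation:
Node F's children (from adjacency): (leaf)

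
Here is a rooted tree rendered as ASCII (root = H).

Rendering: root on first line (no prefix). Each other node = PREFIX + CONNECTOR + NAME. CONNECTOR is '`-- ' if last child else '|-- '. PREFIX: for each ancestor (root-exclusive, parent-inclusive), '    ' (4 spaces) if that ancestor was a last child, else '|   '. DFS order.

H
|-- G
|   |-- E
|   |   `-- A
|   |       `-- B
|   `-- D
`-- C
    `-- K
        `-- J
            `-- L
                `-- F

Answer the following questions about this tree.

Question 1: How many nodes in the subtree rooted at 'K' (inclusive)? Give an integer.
Subtree rooted at K contains: F, J, K, L
Count = 4

Answer: 4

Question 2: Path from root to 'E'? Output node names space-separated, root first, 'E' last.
Answer: H G E

Derivation:
Walk down from root: H -> G -> E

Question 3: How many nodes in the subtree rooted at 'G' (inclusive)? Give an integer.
Subtree rooted at G contains: A, B, D, E, G
Count = 5

Answer: 5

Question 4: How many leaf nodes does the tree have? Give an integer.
Leaves (nodes with no children): B, D, F

Answer: 3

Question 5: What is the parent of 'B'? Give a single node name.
Answer: A

Derivation:
Scan adjacency: B appears as child of A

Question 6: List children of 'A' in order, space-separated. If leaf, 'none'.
Node A's children (from adjacency): B

Answer: B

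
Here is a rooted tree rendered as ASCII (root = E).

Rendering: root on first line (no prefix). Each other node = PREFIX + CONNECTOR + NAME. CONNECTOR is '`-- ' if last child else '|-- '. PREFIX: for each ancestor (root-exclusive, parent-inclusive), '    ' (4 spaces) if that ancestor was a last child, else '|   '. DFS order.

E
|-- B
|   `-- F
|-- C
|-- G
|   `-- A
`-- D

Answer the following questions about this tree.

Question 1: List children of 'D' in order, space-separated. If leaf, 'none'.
Node D's children (from adjacency): (leaf)

Answer: none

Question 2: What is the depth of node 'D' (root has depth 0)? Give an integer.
Path from root to D: E -> D
Depth = number of edges = 1

Answer: 1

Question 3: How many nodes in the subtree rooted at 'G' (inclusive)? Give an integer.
Subtree rooted at G contains: A, G
Count = 2

Answer: 2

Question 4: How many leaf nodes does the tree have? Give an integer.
Answer: 4

Derivation:
Leaves (nodes with no children): A, C, D, F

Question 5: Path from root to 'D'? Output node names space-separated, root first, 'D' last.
Answer: E D

Derivation:
Walk down from root: E -> D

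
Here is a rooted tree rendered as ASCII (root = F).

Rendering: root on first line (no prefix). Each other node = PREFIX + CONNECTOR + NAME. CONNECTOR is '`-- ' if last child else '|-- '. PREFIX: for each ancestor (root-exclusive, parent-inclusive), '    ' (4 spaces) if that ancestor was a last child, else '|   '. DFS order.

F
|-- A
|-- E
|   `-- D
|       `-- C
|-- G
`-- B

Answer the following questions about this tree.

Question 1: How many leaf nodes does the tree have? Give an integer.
Answer: 4

Derivation:
Leaves (nodes with no children): A, B, C, G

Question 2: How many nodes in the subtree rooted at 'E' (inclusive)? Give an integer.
Answer: 3

Derivation:
Subtree rooted at E contains: C, D, E
Count = 3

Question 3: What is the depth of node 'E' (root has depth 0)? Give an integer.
Path from root to E: F -> E
Depth = number of edges = 1

Answer: 1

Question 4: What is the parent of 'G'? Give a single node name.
Answer: F

Derivation:
Scan adjacency: G appears as child of F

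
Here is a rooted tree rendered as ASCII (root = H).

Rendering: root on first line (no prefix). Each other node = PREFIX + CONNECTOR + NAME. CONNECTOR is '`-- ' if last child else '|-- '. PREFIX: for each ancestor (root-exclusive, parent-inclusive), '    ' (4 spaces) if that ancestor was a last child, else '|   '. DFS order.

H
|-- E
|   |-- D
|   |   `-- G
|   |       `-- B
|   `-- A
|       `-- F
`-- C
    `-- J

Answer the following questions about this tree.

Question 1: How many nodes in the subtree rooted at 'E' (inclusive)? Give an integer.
Answer: 6

Derivation:
Subtree rooted at E contains: A, B, D, E, F, G
Count = 6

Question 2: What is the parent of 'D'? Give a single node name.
Scan adjacency: D appears as child of E

Answer: E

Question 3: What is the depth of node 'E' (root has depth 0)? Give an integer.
Path from root to E: H -> E
Depth = number of edges = 1

Answer: 1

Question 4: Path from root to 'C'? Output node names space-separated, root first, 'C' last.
Answer: H C

Derivation:
Walk down from root: H -> C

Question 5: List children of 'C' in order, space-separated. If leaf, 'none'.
Node C's children (from adjacency): J

Answer: J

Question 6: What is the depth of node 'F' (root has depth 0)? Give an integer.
Answer: 3

Derivation:
Path from root to F: H -> E -> A -> F
Depth = number of edges = 3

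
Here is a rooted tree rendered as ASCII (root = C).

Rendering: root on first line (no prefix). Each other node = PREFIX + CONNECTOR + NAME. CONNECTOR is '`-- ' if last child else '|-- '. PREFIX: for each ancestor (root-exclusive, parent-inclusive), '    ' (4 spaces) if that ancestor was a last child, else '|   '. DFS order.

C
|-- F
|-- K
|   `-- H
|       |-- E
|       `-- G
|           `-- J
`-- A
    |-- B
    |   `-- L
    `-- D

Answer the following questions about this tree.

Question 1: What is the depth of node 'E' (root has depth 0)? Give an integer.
Path from root to E: C -> K -> H -> E
Depth = number of edges = 3

Answer: 3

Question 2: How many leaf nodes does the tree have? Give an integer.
Answer: 5

Derivation:
Leaves (nodes with no children): D, E, F, J, L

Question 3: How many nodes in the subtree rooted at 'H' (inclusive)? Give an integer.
Subtree rooted at H contains: E, G, H, J
Count = 4

Answer: 4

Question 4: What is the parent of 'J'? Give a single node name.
Answer: G

Derivation:
Scan adjacency: J appears as child of G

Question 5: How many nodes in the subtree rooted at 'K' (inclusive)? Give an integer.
Subtree rooted at K contains: E, G, H, J, K
Count = 5

Answer: 5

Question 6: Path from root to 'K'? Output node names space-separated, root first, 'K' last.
Answer: C K

Derivation:
Walk down from root: C -> K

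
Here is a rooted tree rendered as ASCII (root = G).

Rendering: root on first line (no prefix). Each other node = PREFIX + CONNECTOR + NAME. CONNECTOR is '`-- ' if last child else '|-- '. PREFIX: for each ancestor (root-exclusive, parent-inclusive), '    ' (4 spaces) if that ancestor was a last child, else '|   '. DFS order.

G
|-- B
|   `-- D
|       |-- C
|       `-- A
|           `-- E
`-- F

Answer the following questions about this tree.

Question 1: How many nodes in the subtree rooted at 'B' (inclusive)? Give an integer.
Answer: 5

Derivation:
Subtree rooted at B contains: A, B, C, D, E
Count = 5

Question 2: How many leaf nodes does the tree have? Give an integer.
Leaves (nodes with no children): C, E, F

Answer: 3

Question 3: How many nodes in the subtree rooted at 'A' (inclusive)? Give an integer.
Subtree rooted at A contains: A, E
Count = 2

Answer: 2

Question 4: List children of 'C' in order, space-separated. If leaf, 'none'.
Answer: none

Derivation:
Node C's children (from adjacency): (leaf)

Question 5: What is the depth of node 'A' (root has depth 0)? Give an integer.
Answer: 3

Derivation:
Path from root to A: G -> B -> D -> A
Depth = number of edges = 3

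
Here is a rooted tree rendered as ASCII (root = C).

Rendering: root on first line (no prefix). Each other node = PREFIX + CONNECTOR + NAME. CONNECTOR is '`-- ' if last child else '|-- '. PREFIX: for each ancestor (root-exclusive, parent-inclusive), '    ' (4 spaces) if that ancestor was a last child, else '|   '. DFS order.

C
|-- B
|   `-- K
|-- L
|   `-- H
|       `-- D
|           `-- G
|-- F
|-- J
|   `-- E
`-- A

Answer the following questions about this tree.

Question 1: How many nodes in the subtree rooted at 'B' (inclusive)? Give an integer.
Answer: 2

Derivation:
Subtree rooted at B contains: B, K
Count = 2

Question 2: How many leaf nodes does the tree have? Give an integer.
Leaves (nodes with no children): A, E, F, G, K

Answer: 5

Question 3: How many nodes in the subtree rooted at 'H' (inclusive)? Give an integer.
Answer: 3

Derivation:
Subtree rooted at H contains: D, G, H
Count = 3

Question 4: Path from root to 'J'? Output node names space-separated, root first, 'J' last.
Answer: C J

Derivation:
Walk down from root: C -> J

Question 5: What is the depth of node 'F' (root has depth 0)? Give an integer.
Answer: 1

Derivation:
Path from root to F: C -> F
Depth = number of edges = 1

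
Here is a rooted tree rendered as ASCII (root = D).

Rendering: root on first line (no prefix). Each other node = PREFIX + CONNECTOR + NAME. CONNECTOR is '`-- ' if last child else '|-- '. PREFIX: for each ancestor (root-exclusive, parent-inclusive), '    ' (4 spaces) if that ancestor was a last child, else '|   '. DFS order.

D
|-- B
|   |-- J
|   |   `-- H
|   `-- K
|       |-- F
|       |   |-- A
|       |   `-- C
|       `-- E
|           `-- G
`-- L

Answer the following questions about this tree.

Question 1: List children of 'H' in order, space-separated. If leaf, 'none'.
Answer: none

Derivation:
Node H's children (from adjacency): (leaf)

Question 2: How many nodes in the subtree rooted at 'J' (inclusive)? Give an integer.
Subtree rooted at J contains: H, J
Count = 2

Answer: 2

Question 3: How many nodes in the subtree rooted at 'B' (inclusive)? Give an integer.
Subtree rooted at B contains: A, B, C, E, F, G, H, J, K
Count = 9

Answer: 9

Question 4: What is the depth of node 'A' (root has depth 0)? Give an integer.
Path from root to A: D -> B -> K -> F -> A
Depth = number of edges = 4

Answer: 4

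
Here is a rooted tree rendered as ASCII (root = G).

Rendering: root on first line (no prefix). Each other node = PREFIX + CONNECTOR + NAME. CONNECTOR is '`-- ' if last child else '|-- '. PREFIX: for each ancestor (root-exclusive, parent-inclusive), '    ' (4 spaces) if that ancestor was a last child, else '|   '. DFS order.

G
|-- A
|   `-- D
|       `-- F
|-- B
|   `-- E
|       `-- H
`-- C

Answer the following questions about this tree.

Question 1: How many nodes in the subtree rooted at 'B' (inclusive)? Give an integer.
Answer: 3

Derivation:
Subtree rooted at B contains: B, E, H
Count = 3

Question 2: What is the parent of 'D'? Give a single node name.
Answer: A

Derivation:
Scan adjacency: D appears as child of A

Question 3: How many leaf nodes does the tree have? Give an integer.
Answer: 3

Derivation:
Leaves (nodes with no children): C, F, H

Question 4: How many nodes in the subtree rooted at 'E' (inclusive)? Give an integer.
Subtree rooted at E contains: E, H
Count = 2

Answer: 2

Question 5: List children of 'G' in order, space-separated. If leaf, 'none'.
Answer: A B C

Derivation:
Node G's children (from adjacency): A, B, C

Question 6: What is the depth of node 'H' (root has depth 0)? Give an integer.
Answer: 3

Derivation:
Path from root to H: G -> B -> E -> H
Depth = number of edges = 3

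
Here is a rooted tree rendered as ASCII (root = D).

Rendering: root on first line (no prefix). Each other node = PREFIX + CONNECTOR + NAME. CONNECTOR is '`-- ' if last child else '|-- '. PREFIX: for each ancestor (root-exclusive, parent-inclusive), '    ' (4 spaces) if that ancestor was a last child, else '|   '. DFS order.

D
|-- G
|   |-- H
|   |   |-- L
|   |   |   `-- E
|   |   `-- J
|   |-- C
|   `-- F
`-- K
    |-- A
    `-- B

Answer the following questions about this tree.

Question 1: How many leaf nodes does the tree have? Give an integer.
Leaves (nodes with no children): A, B, C, E, F, J

Answer: 6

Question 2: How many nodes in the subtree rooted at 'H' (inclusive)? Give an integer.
Subtree rooted at H contains: E, H, J, L
Count = 4

Answer: 4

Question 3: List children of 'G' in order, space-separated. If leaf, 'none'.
Answer: H C F

Derivation:
Node G's children (from adjacency): H, C, F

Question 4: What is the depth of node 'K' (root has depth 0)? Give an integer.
Path from root to K: D -> K
Depth = number of edges = 1

Answer: 1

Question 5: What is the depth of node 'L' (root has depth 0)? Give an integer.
Path from root to L: D -> G -> H -> L
Depth = number of edges = 3

Answer: 3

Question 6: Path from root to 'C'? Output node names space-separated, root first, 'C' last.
Answer: D G C

Derivation:
Walk down from root: D -> G -> C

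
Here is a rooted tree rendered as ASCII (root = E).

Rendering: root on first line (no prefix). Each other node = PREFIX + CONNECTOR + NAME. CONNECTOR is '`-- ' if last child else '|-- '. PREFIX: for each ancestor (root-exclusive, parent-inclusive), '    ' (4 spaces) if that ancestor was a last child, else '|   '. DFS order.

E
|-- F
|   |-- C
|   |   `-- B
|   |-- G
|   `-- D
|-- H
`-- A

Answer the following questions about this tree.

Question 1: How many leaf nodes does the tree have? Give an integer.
Leaves (nodes with no children): A, B, D, G, H

Answer: 5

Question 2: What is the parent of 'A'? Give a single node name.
Scan adjacency: A appears as child of E

Answer: E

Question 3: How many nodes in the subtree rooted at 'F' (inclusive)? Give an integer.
Answer: 5

Derivation:
Subtree rooted at F contains: B, C, D, F, G
Count = 5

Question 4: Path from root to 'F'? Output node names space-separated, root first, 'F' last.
Walk down from root: E -> F

Answer: E F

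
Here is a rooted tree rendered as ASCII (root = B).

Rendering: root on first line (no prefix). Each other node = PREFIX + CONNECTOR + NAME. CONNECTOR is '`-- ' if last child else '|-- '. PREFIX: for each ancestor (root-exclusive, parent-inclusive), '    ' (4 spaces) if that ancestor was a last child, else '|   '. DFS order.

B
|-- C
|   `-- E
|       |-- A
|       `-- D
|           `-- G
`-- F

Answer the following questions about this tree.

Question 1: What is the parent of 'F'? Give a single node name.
Scan adjacency: F appears as child of B

Answer: B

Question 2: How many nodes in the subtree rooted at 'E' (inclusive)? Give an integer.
Answer: 4

Derivation:
Subtree rooted at E contains: A, D, E, G
Count = 4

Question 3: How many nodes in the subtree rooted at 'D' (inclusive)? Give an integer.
Answer: 2

Derivation:
Subtree rooted at D contains: D, G
Count = 2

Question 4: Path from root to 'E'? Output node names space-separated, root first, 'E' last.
Answer: B C E

Derivation:
Walk down from root: B -> C -> E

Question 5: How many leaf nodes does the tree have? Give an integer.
Answer: 3

Derivation:
Leaves (nodes with no children): A, F, G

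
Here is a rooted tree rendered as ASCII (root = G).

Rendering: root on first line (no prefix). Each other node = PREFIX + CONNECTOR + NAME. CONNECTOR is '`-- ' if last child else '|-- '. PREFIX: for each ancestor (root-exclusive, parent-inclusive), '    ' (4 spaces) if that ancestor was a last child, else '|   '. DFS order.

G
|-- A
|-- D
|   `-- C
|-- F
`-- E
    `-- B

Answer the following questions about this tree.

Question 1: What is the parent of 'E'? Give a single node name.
Answer: G

Derivation:
Scan adjacency: E appears as child of G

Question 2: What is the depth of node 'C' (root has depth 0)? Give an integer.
Answer: 2

Derivation:
Path from root to C: G -> D -> C
Depth = number of edges = 2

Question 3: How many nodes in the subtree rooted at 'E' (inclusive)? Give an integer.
Subtree rooted at E contains: B, E
Count = 2

Answer: 2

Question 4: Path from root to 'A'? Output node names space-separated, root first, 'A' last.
Answer: G A

Derivation:
Walk down from root: G -> A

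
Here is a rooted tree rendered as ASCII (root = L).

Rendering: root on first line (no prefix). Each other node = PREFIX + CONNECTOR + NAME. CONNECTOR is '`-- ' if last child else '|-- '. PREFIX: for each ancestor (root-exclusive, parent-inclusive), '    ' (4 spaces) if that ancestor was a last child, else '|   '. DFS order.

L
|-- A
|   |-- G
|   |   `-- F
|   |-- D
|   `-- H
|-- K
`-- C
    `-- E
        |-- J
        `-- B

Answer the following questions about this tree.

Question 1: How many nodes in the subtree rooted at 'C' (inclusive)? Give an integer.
Answer: 4

Derivation:
Subtree rooted at C contains: B, C, E, J
Count = 4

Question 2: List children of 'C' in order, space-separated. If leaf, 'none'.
Node C's children (from adjacency): E

Answer: E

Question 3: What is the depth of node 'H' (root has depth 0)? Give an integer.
Path from root to H: L -> A -> H
Depth = number of edges = 2

Answer: 2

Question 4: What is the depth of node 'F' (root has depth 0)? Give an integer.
Path from root to F: L -> A -> G -> F
Depth = number of edges = 3

Answer: 3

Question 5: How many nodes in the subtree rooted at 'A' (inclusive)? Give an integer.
Answer: 5

Derivation:
Subtree rooted at A contains: A, D, F, G, H
Count = 5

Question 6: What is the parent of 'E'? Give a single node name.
Answer: C

Derivation:
Scan adjacency: E appears as child of C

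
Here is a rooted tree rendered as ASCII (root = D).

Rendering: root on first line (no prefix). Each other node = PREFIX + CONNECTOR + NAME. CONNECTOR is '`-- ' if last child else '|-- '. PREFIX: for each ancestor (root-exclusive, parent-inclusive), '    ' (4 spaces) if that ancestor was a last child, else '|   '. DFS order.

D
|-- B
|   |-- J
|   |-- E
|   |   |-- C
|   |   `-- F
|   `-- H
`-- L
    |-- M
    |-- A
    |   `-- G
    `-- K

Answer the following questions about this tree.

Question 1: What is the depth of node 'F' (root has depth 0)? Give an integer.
Path from root to F: D -> B -> E -> F
Depth = number of edges = 3

Answer: 3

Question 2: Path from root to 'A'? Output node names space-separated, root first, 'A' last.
Walk down from root: D -> L -> A

Answer: D L A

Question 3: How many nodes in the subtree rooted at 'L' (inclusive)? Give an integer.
Subtree rooted at L contains: A, G, K, L, M
Count = 5

Answer: 5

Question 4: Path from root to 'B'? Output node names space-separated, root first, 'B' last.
Walk down from root: D -> B

Answer: D B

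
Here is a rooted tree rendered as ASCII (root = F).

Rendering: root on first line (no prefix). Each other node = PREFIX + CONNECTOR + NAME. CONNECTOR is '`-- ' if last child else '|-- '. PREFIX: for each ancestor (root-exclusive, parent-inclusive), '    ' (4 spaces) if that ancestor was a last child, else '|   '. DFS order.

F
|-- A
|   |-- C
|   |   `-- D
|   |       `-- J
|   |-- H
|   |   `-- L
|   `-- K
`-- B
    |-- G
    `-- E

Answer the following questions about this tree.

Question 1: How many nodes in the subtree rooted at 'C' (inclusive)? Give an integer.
Subtree rooted at C contains: C, D, J
Count = 3

Answer: 3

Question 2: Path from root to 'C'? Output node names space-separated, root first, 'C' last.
Walk down from root: F -> A -> C

Answer: F A C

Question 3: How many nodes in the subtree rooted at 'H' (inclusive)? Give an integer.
Subtree rooted at H contains: H, L
Count = 2

Answer: 2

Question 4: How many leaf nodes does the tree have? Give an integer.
Leaves (nodes with no children): E, G, J, K, L

Answer: 5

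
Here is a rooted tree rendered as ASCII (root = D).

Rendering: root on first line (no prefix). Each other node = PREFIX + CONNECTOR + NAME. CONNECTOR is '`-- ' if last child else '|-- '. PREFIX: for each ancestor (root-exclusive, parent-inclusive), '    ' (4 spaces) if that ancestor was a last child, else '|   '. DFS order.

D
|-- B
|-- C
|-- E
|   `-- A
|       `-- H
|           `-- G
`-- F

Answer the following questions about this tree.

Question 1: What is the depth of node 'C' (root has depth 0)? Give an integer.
Path from root to C: D -> C
Depth = number of edges = 1

Answer: 1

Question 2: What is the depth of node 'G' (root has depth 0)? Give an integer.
Path from root to G: D -> E -> A -> H -> G
Depth = number of edges = 4

Answer: 4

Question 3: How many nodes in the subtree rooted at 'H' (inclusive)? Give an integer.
Subtree rooted at H contains: G, H
Count = 2

Answer: 2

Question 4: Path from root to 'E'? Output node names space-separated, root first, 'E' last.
Walk down from root: D -> E

Answer: D E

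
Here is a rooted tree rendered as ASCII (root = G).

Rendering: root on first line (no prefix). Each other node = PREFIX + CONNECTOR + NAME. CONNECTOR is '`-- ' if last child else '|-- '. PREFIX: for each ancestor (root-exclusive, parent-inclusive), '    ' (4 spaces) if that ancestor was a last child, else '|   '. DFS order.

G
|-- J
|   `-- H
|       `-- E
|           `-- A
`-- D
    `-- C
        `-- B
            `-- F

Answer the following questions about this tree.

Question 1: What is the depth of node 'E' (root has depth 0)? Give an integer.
Answer: 3

Derivation:
Path from root to E: G -> J -> H -> E
Depth = number of edges = 3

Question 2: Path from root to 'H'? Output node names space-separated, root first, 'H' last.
Answer: G J H

Derivation:
Walk down from root: G -> J -> H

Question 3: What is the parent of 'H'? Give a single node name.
Scan adjacency: H appears as child of J

Answer: J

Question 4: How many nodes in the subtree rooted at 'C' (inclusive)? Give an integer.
Subtree rooted at C contains: B, C, F
Count = 3

Answer: 3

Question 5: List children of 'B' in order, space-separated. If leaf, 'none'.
Answer: F

Derivation:
Node B's children (from adjacency): F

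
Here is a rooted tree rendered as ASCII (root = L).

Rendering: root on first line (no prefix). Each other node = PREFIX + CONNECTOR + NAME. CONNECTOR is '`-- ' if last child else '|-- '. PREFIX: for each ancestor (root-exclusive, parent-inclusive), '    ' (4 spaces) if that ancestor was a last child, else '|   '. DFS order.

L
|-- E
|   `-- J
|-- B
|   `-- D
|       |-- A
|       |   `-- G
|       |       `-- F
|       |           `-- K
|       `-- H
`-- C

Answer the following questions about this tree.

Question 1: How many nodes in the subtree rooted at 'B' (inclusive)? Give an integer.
Answer: 7

Derivation:
Subtree rooted at B contains: A, B, D, F, G, H, K
Count = 7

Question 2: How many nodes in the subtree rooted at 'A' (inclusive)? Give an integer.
Subtree rooted at A contains: A, F, G, K
Count = 4

Answer: 4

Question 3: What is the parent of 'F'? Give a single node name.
Answer: G

Derivation:
Scan adjacency: F appears as child of G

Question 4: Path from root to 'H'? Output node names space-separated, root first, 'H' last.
Walk down from root: L -> B -> D -> H

Answer: L B D H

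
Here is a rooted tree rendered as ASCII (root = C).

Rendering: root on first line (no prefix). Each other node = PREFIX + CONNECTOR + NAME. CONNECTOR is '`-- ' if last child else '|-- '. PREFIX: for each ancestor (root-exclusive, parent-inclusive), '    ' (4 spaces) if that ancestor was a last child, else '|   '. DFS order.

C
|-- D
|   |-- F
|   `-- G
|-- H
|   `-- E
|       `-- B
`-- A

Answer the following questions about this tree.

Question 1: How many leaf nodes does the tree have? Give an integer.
Answer: 4

Derivation:
Leaves (nodes with no children): A, B, F, G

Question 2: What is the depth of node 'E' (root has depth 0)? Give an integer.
Path from root to E: C -> H -> E
Depth = number of edges = 2

Answer: 2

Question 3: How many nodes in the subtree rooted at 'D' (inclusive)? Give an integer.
Subtree rooted at D contains: D, F, G
Count = 3

Answer: 3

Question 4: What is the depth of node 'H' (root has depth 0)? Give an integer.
Path from root to H: C -> H
Depth = number of edges = 1

Answer: 1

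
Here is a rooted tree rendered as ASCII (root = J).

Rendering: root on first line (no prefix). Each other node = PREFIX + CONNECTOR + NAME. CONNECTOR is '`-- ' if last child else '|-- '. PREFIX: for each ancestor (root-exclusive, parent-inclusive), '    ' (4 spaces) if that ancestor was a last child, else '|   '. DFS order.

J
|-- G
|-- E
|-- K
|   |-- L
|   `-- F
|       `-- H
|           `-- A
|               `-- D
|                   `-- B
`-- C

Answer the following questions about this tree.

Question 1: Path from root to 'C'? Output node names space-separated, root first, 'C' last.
Answer: J C

Derivation:
Walk down from root: J -> C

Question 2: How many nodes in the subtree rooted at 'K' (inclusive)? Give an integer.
Subtree rooted at K contains: A, B, D, F, H, K, L
Count = 7

Answer: 7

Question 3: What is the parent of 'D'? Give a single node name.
Answer: A

Derivation:
Scan adjacency: D appears as child of A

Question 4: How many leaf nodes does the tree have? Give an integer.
Leaves (nodes with no children): B, C, E, G, L

Answer: 5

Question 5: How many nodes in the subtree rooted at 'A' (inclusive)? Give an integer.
Answer: 3

Derivation:
Subtree rooted at A contains: A, B, D
Count = 3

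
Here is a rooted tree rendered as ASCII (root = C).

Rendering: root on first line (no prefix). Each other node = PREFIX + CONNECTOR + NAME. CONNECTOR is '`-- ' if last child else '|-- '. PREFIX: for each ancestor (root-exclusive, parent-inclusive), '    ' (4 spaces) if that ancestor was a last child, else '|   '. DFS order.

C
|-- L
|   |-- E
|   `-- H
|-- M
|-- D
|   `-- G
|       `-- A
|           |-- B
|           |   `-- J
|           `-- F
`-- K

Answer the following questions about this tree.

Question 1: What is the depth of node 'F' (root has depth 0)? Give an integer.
Answer: 4

Derivation:
Path from root to F: C -> D -> G -> A -> F
Depth = number of edges = 4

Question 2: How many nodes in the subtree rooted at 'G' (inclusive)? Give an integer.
Subtree rooted at G contains: A, B, F, G, J
Count = 5

Answer: 5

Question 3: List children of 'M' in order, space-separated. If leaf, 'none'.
Node M's children (from adjacency): (leaf)

Answer: none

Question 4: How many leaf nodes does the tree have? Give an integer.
Answer: 6

Derivation:
Leaves (nodes with no children): E, F, H, J, K, M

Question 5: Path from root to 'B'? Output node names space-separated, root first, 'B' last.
Walk down from root: C -> D -> G -> A -> B

Answer: C D G A B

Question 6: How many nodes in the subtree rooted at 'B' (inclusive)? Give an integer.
Answer: 2

Derivation:
Subtree rooted at B contains: B, J
Count = 2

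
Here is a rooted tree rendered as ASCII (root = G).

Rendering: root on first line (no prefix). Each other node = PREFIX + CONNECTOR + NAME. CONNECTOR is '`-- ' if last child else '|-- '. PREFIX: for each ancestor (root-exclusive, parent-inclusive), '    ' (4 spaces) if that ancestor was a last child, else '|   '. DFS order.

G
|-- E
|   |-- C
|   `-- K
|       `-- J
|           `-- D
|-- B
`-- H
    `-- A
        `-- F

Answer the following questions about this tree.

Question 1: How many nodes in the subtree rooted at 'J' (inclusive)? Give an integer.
Subtree rooted at J contains: D, J
Count = 2

Answer: 2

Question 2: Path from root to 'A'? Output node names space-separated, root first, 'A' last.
Walk down from root: G -> H -> A

Answer: G H A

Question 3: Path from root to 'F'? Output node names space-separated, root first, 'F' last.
Walk down from root: G -> H -> A -> F

Answer: G H A F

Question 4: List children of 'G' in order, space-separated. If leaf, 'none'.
Node G's children (from adjacency): E, B, H

Answer: E B H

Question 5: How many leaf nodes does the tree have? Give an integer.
Leaves (nodes with no children): B, C, D, F

Answer: 4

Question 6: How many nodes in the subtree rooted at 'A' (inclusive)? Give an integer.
Subtree rooted at A contains: A, F
Count = 2

Answer: 2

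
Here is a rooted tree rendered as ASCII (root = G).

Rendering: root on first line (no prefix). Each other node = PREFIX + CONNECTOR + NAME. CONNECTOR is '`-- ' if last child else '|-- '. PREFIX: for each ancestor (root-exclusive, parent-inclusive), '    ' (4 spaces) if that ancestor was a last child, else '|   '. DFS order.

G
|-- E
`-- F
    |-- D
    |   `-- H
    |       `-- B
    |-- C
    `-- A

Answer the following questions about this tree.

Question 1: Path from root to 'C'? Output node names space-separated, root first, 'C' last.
Answer: G F C

Derivation:
Walk down from root: G -> F -> C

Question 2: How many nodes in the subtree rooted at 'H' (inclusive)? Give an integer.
Answer: 2

Derivation:
Subtree rooted at H contains: B, H
Count = 2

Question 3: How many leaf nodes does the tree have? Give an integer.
Leaves (nodes with no children): A, B, C, E

Answer: 4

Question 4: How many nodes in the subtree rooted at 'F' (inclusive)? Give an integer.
Subtree rooted at F contains: A, B, C, D, F, H
Count = 6

Answer: 6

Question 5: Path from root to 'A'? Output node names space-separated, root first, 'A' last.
Walk down from root: G -> F -> A

Answer: G F A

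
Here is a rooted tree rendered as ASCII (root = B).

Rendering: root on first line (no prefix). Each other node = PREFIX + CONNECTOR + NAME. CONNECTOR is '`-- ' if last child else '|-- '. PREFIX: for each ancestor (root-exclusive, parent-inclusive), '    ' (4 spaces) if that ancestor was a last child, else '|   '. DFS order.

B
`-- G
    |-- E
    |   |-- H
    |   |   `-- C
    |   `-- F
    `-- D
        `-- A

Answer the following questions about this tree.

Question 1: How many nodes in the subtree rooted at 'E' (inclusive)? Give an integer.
Answer: 4

Derivation:
Subtree rooted at E contains: C, E, F, H
Count = 4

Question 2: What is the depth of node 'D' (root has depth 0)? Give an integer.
Path from root to D: B -> G -> D
Depth = number of edges = 2

Answer: 2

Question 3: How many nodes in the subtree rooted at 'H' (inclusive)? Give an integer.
Answer: 2

Derivation:
Subtree rooted at H contains: C, H
Count = 2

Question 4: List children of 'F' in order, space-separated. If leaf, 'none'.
Answer: none

Derivation:
Node F's children (from adjacency): (leaf)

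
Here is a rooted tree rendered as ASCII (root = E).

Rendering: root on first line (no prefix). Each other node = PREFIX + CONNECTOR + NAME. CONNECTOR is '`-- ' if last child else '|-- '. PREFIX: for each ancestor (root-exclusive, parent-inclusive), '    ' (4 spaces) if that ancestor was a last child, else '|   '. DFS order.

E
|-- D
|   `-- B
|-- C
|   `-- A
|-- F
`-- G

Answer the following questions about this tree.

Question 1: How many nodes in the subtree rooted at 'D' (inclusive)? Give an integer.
Answer: 2

Derivation:
Subtree rooted at D contains: B, D
Count = 2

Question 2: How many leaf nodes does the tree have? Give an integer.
Leaves (nodes with no children): A, B, F, G

Answer: 4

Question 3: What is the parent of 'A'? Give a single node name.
Answer: C

Derivation:
Scan adjacency: A appears as child of C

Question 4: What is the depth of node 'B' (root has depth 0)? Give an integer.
Path from root to B: E -> D -> B
Depth = number of edges = 2

Answer: 2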